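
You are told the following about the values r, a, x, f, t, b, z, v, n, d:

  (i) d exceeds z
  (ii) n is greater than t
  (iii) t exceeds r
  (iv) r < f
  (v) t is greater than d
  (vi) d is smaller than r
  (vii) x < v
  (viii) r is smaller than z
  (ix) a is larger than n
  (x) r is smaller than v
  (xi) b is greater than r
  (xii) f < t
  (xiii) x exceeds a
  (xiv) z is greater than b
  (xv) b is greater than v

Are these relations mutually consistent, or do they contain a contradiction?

inconsistent

We have z < d stated directly, yet also d < r < f < t < n < a < x < v < b < z by chaining the others — so d < z. Contradiction.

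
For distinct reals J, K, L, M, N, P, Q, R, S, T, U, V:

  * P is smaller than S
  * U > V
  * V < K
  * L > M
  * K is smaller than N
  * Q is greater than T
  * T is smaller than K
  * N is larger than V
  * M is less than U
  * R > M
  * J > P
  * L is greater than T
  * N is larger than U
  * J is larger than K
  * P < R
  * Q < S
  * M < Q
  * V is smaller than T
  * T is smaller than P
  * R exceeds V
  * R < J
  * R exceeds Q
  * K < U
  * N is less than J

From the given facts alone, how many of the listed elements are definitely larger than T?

9

Directly above T: K, L, Q, P.
One step further: U, S, R, N, J (9 so far).
Nothing else is reachable above T; 9 in all.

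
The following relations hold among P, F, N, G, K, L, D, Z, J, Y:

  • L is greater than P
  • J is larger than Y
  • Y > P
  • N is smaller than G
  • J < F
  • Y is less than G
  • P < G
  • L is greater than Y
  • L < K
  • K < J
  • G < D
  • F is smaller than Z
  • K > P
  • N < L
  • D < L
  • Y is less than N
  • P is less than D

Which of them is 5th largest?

L

Chaining the given pairs: P < Y < N < G < D < L < K < J < F < Z.
The 5th largest is L.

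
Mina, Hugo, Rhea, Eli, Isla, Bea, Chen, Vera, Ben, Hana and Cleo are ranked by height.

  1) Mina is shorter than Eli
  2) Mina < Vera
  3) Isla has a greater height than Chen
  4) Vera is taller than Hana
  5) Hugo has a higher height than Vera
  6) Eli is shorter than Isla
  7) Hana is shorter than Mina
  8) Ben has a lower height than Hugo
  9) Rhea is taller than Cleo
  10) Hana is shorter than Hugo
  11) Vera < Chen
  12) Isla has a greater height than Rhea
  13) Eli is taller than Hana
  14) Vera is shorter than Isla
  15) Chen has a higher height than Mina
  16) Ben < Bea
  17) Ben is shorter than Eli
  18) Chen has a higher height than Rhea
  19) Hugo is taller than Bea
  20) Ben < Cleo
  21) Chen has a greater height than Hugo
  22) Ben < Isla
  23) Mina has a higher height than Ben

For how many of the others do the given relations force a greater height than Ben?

9

Directly above Ben: Cleo, Mina, Bea, Hugo, Eli, Isla.
One step further: Vera, Rhea, Chen (9 so far).
No other element is forced above Ben by the given relations, so the count is 9.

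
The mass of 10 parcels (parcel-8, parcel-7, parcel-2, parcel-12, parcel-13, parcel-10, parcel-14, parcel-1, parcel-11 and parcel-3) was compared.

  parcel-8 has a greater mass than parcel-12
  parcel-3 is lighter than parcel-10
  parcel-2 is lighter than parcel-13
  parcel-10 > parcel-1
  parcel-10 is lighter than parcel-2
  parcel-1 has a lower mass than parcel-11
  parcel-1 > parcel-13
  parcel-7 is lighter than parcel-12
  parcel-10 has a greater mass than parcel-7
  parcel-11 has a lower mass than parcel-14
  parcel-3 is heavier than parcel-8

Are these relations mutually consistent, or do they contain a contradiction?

We have parcel-1 < parcel-10 stated directly, yet also parcel-10 < parcel-2 < parcel-13 < parcel-1 by chaining the others — so parcel-10 < parcel-1. Contradiction.

inconsistent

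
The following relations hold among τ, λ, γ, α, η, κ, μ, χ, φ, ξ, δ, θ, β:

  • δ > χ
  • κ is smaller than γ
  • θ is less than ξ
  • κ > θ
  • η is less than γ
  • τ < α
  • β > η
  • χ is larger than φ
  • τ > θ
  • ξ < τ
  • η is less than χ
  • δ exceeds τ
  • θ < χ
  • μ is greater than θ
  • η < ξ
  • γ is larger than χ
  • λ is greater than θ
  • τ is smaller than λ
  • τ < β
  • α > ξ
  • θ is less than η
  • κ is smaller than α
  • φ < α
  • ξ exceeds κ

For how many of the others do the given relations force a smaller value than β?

From β the given relations immediately reach η, τ.
From those, θ, ξ — 4 in total.
From those, κ — 5 in total.
No other element is forced below β by the given relations, so the count is 5.

5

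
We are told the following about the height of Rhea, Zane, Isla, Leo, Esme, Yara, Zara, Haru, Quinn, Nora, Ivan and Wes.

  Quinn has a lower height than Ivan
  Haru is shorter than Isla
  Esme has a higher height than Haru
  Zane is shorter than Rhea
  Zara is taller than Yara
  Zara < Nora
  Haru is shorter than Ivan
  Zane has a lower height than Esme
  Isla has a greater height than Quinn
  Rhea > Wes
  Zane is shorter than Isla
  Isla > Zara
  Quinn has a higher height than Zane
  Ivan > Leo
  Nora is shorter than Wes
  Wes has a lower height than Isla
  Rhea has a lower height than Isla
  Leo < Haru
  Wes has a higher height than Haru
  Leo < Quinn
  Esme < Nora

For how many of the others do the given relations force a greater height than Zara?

Directly above Zara: Nora, Isla.
One step further: Wes (3 so far).
One step further: Rhea (4 so far).
No other element is forced above Zara by the given relations, so the count is 4.

4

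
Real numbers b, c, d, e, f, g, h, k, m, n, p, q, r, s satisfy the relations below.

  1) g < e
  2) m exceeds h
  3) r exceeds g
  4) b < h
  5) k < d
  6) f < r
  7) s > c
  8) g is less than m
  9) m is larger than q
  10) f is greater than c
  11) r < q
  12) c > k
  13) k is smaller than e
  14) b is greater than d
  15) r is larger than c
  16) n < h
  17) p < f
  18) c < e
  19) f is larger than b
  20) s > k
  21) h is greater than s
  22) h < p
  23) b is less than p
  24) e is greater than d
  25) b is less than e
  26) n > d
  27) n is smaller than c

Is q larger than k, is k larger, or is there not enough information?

q

k < d < n < c < s < h < p < f < r < q, by transitivity through d, n, c, s, h, p, f, r.
So q is larger.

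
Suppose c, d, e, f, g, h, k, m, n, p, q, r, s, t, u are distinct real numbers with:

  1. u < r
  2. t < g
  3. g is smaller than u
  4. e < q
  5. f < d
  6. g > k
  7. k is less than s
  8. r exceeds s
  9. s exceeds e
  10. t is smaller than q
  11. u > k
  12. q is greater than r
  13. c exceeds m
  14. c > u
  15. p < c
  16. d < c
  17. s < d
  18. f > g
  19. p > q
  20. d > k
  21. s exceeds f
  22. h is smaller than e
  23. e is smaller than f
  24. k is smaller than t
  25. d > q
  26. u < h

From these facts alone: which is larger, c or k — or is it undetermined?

c

Link the given pairs in sequence: k < t; t < g; g < u; u < h; h < e; e < f; f < s; s < r; r < q; q < d; d < c.
Chaining these gives k < t < g < u < h < e < f < s < r < q < d < c.
So c is larger.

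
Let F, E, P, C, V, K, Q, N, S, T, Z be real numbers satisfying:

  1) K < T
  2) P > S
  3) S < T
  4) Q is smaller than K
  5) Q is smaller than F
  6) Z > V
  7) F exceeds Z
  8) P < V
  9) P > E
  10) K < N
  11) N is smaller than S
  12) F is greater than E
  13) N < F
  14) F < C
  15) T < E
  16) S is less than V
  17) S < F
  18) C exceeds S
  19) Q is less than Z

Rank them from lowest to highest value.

Q < K < N < S < T < E < P < V < Z < F < C

Each adjacent pair is fixed by a given relation: Q < K; K < N; N < S; S < T; T < E; E < P; P < V; V < Z; Z < F; F < C. Chaining them end to end gives the full order.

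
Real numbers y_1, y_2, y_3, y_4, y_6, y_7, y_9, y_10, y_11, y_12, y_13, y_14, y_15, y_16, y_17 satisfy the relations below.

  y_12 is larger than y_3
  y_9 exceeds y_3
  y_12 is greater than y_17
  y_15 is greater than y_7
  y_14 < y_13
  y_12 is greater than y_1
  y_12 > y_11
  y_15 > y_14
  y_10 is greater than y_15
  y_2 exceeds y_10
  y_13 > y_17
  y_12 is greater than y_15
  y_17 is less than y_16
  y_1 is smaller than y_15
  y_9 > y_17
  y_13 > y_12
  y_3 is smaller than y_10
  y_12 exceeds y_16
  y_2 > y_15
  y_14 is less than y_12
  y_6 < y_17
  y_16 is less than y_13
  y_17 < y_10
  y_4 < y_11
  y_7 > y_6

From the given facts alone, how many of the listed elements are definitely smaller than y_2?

The elements the relations force below y_2 are y_6, y_1, y_17, y_7, y_3, y_14, y_15, y_10 — no chain reaches any other.
That is 8.

8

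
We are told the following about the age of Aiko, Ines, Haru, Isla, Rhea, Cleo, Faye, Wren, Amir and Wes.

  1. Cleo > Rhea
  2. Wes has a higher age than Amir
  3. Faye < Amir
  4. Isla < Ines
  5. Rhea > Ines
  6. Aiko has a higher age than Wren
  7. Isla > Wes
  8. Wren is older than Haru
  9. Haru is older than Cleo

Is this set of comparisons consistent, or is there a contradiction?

Every relation is compatible with Faye < Amir < Wes < Isla < Ines < Rhea < Cleo < Haru < Wren < Aiko; the set is consistent.

consistent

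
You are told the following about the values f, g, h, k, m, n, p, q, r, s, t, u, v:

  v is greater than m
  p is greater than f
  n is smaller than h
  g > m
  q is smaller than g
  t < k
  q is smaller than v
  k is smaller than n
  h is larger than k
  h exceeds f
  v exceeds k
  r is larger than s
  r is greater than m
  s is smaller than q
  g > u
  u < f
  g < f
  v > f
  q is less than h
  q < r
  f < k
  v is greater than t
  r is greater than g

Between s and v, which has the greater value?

s < q and q < g give s < g.
Then g < f extends the chain to f.
Then f < k extends the chain to k.
With k < v: s < q < g < f < k < v.
So s < v; v is the larger of the two.

v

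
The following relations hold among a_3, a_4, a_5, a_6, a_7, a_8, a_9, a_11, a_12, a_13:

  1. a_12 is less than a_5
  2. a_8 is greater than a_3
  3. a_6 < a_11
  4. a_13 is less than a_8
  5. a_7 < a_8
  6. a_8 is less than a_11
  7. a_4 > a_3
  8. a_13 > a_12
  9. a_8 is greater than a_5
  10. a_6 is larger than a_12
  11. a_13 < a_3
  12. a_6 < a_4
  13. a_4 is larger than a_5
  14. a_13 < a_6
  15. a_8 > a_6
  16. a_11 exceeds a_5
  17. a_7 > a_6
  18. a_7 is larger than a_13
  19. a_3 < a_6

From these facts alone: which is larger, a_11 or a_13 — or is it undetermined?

a_11

The relevant relations are a_13 < a_3; a_3 < a_6; a_6 < a_8; a_8 < a_11.
Chaining these gives a_13 < a_3 < a_6 < a_8 < a_11.
So a_11 is larger.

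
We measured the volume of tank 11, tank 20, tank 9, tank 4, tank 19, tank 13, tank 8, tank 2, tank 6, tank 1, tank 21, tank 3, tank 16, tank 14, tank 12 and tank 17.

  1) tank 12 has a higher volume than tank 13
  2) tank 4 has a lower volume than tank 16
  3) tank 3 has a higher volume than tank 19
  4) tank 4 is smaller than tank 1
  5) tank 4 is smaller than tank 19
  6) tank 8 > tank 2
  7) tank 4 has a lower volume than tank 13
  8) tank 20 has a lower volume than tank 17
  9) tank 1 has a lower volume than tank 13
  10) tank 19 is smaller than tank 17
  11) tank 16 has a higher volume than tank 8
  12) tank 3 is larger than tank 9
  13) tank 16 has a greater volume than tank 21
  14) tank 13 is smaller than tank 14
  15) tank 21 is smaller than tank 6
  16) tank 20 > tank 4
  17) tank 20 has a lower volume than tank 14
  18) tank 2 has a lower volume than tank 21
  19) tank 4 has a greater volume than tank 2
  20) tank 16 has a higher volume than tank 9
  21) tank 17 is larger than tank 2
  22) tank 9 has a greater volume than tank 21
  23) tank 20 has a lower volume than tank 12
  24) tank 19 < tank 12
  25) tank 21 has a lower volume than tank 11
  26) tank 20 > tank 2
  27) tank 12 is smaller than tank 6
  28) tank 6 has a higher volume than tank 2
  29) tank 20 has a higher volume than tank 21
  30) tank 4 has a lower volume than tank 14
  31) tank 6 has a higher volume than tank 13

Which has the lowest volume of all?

tank 2

Chaining upward from tank 2: directly above it, tank 21, tank 4, tank 8, tank 20, tank 17, tank 6; then tank 19, tank 1, tank 9, tank 13, tank 16, tank 11, tank 14, tank 12; then tank 3.
That covers every other element, and nothing is given below tank 2, so tank 2 is the lowest volume.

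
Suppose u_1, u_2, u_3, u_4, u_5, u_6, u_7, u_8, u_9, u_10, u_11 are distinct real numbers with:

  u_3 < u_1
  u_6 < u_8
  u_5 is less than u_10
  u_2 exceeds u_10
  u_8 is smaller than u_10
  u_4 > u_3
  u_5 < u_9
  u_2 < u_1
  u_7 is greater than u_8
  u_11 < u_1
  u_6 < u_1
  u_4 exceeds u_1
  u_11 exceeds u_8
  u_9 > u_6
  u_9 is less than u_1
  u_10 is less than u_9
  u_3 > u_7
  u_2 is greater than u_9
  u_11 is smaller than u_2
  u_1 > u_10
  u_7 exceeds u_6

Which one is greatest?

u_4

Chaining downward from u_4: directly below it, u_3, u_1; then u_6, u_7, u_10, u_11, u_9, u_2; then u_8, u_5.
That covers every other element, and nothing is given above u_4, so u_4 is the greatest.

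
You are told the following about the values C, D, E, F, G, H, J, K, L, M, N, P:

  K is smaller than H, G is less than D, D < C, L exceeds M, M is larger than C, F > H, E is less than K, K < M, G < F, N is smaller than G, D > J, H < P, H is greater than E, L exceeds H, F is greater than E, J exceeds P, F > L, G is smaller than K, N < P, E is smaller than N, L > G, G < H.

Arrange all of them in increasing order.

E < N < G < K < H < P < J < D < C < M < L < F

The consecutive links are each given: E < N; N < G; G < K; K < H; H < P; P < J; J < D; D < C; C < M; M < L; L < F.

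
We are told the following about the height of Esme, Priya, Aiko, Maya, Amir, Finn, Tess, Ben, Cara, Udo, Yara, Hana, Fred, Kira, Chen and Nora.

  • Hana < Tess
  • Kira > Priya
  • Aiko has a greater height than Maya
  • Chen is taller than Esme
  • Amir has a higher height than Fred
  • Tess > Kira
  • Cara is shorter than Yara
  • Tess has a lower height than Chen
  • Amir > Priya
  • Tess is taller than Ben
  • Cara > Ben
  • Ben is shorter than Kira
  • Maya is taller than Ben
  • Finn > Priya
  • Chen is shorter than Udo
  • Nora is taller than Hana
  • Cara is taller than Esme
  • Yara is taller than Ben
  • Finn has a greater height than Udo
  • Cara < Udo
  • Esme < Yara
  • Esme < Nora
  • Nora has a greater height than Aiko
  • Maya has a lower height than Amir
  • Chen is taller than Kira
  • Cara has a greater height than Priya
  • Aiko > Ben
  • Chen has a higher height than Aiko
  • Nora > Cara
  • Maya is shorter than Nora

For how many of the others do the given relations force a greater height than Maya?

6

From Maya the given relations immediately reach Amir, Aiko, Nora.
From those, Chen — 4 in total.
From those, Udo — 5 in total.
From those, Finn — 6 in total.
No other element is forced above Maya by the given relations, so the count is 6.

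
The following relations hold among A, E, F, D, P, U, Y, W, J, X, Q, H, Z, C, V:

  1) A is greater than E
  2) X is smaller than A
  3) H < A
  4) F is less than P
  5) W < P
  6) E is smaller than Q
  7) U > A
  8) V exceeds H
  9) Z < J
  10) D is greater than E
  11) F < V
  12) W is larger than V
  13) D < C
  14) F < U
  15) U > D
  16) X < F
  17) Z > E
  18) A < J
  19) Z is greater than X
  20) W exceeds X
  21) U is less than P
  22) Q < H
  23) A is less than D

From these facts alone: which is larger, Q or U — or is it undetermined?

Link the given pairs in sequence: Q < H; H < A; A < D; D < U.
Together: Q < H < A < D < U.
So U is larger.

U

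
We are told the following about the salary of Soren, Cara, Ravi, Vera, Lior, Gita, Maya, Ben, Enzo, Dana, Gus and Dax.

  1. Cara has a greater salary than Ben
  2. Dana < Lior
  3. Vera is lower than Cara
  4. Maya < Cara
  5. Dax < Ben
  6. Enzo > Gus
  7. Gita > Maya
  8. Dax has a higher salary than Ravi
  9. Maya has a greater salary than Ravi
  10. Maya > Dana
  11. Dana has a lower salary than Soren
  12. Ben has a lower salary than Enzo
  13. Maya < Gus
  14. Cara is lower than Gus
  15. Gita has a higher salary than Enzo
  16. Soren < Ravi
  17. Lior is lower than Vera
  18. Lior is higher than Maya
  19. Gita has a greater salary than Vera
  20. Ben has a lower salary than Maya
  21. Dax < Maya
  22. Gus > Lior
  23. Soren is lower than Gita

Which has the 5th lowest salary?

The consecutive relations fix a unique order: Dana < Soren < Ravi < Dax < Ben < Maya < Lior < Vera < Cara < Gus < Enzo < Gita.
The 5th smallest is Ben.

Ben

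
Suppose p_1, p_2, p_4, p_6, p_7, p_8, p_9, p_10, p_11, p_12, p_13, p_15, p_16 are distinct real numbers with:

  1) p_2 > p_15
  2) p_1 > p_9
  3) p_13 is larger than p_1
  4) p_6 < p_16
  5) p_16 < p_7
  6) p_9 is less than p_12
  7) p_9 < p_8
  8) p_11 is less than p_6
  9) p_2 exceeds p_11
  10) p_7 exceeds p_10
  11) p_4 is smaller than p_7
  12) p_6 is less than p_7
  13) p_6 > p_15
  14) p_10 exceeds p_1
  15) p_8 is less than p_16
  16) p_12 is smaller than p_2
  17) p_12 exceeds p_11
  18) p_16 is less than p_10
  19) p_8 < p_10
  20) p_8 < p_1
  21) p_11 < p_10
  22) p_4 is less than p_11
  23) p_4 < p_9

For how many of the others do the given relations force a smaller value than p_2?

5

The elements the relations force below p_2 are p_4, p_9, p_15, p_11, p_12 — no chain reaches any other.
That is 5.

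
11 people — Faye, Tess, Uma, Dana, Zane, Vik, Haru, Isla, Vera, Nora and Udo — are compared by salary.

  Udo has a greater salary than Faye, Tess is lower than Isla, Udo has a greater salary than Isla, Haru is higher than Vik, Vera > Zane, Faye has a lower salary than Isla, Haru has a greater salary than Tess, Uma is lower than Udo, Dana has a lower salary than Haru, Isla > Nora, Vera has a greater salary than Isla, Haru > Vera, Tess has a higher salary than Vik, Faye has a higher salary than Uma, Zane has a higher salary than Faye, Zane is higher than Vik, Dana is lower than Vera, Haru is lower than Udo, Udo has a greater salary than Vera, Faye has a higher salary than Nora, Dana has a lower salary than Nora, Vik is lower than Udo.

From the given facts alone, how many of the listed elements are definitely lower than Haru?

Directly below Haru: Dana, Vik, Tess, Vera.
One step further: Isla, Zane (6 so far).
One step further: Nora, Faye (8 so far).
One step further: Uma (9 so far).
No other element is forced below Haru by the given relations, so the count is 9.

9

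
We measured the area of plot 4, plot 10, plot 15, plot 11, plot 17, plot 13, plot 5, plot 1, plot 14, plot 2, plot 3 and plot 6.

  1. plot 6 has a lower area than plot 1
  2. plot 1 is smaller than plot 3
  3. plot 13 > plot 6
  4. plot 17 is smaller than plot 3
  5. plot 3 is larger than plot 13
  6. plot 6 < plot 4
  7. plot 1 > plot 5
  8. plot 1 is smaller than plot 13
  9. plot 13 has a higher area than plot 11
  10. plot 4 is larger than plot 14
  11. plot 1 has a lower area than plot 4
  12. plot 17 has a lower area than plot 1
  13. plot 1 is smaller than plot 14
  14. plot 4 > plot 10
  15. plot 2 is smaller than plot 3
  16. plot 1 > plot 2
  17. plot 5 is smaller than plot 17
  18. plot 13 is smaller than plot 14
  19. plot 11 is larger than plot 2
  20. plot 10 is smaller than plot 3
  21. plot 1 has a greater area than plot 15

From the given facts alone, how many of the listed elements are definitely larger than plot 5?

6

From plot 5 the given relations immediately reach plot 17, plot 1.
From those, plot 13, plot 14, plot 4, plot 3 — 6 in total.
No other element is forced above plot 5 by the given relations, so the count is 6.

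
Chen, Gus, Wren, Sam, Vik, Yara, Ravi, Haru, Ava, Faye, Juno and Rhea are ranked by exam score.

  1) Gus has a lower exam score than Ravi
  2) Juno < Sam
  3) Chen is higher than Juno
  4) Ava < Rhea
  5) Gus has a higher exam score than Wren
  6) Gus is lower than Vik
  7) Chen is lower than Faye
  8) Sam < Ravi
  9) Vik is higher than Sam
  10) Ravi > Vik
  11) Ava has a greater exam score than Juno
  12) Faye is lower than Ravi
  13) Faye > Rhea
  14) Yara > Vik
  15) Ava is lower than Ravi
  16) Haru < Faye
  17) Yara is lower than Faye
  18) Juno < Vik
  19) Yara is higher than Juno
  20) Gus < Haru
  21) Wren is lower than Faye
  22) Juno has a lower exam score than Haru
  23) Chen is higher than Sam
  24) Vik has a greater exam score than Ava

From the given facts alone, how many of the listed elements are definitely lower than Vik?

5

From Vik the given relations immediately reach Juno, Ava, Gus, Sam.
From those, Wren — 5 in total.
Nothing else is reachable below Vik; 5 in all.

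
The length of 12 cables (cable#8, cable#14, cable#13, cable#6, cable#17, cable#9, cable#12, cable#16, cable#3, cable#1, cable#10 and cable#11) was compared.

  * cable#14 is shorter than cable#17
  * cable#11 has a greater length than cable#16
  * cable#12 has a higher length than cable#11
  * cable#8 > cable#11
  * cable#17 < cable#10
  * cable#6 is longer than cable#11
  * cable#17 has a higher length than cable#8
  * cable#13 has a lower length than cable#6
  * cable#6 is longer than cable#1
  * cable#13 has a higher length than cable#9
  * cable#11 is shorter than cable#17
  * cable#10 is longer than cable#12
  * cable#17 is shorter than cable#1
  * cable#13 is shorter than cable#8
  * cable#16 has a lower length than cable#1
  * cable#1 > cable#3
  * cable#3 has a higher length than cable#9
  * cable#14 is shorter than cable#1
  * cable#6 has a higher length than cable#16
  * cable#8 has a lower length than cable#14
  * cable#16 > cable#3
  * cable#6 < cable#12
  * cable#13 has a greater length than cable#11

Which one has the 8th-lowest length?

cable#17

Piecing the relations together gives one ordering: cable#9 < cable#3 < cable#16 < cable#11 < cable#13 < cable#8 < cable#14 < cable#17 < cable#1 < cable#6 < cable#12 < cable#10.
Counting 8 from the smallest end gives cable#17.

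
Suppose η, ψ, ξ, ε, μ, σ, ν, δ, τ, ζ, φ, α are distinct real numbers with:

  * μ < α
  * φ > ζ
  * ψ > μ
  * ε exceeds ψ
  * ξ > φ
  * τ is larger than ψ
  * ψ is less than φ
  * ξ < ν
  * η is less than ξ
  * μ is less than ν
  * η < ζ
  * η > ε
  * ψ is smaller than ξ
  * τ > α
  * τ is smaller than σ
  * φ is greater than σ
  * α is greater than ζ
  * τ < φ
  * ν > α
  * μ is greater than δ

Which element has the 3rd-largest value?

φ

Chaining the given pairs: δ < μ < ψ < ε < η < ζ < α < τ < σ < φ < ξ < ν.
Counting 3 from the largest end gives φ.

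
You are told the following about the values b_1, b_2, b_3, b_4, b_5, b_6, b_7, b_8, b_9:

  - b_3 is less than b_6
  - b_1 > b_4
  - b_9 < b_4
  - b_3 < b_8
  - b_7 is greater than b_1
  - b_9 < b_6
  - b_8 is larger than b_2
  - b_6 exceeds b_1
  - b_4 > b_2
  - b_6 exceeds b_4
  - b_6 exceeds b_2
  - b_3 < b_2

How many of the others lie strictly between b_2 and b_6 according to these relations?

Chaining upward from b_2 reaches: b_4, b_8, b_1, b_7.
Chaining downward from b_6 reaches: b_9, b_3, b_4, b_1.
Strictly between b_2 and b_6 are those in both lists: b_4, b_1 — 2 elements.

2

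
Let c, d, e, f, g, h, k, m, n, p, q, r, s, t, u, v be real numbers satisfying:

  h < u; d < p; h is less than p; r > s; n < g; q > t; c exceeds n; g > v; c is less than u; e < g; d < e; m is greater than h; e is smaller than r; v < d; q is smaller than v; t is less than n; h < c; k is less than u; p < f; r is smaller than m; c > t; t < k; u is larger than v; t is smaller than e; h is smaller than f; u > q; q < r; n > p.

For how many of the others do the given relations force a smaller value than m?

8

Directly below m: h, r.
One step further: q, s, e (5 so far).
One step further: t, d (7 so far).
One step further: v (8 so far).
No other element is forced below m by the given relations, so the count is 8.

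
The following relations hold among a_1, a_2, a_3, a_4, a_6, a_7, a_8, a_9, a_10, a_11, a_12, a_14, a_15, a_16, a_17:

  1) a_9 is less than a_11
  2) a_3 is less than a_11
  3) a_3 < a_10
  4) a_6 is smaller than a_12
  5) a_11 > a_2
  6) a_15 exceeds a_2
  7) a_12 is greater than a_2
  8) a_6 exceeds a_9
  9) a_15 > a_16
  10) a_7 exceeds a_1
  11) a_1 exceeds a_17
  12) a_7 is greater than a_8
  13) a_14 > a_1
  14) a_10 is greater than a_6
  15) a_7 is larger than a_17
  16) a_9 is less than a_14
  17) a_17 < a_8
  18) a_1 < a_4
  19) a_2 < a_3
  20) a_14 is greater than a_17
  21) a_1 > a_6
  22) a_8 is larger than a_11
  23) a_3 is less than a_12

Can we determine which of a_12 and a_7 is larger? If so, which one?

undetermined

Following every chain through a_7: below a_7 we get a_9, a_17, a_2, a_6, a_3, a_1, a_11, a_8.
a_12 is not reached, and no chain runs the other way from a_12 to a_7.
So the given relations leave the order of a_7 and a_12 undetermined.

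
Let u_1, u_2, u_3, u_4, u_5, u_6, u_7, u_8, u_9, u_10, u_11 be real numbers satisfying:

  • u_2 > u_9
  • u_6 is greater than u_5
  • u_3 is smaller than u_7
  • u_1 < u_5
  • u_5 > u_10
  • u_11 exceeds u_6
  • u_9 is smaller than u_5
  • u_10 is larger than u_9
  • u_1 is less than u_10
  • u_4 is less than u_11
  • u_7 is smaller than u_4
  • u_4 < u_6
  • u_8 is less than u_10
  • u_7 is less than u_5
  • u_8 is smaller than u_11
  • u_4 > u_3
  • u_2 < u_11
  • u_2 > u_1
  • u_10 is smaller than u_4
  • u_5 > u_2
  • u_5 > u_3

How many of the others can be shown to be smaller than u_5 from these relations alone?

7

The elements the relations force below u_5 are u_8, u_3, u_1, u_9, u_10, u_2, u_7 — no chain reaches any other.
That is 7.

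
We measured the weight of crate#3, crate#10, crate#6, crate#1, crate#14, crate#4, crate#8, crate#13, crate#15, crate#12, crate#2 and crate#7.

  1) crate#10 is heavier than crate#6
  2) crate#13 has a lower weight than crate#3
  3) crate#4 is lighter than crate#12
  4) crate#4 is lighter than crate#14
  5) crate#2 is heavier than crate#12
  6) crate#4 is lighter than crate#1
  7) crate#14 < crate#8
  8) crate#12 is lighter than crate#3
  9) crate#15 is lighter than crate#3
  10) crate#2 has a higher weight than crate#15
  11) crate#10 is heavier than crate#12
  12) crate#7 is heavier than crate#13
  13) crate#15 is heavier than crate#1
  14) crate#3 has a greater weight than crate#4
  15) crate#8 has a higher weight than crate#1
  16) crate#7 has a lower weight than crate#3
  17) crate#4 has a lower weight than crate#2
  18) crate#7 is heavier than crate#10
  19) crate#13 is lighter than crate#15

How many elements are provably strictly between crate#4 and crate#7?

Chaining upward from crate#4 reaches: crate#12, crate#1, crate#15, crate#14, crate#10, crate#8, crate#3, crate#2.
Chaining downward from crate#7 reaches: crate#12, crate#6, crate#13, crate#10.
Strictly between crate#4 and crate#7 are those in both lists: crate#12, crate#10 — 2 elements.

2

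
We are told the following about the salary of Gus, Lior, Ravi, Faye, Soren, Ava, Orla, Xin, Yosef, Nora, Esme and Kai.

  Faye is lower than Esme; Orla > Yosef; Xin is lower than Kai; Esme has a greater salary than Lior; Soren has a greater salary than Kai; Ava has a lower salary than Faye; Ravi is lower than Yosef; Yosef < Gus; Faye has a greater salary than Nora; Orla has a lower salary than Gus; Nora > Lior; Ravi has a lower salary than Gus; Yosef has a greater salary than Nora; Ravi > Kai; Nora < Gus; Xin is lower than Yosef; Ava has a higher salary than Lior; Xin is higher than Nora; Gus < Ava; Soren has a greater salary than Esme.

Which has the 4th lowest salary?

Kai

Piecing the relations together gives one ordering: Lior < Nora < Xin < Kai < Ravi < Yosef < Orla < Gus < Ava < Faye < Esme < Soren.
The 4th smallest is Kai.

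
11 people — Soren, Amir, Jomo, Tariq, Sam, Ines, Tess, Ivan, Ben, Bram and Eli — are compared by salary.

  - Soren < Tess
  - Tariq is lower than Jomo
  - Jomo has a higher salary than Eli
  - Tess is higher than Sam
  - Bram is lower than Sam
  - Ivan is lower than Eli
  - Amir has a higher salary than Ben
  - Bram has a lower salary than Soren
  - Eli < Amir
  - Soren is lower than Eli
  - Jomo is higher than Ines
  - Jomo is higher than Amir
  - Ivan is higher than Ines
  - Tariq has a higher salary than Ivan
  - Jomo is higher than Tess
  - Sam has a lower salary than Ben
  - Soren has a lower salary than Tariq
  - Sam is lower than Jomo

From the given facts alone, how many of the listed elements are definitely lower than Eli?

4

From Eli the given relations immediately reach Ivan, Soren.
From those, Ines, Bram — 4 in total.
Nothing else is reachable below Eli; 4 in all.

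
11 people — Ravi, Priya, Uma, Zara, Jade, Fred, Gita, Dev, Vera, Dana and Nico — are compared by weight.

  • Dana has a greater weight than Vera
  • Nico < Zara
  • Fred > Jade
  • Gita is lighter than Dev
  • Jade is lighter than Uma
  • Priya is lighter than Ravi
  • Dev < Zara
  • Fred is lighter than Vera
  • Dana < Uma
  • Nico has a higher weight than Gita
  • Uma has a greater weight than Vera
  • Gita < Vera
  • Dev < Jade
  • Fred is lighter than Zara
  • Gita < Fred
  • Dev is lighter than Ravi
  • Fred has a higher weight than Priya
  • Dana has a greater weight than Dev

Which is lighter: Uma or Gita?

Gita

Gita < Dev < Jade < Fred < Vera < Dana < Uma, by transitivity through Dev, Jade, Fred, Vera, Dana.
So Gita < Uma; Gita is the lighter of the two.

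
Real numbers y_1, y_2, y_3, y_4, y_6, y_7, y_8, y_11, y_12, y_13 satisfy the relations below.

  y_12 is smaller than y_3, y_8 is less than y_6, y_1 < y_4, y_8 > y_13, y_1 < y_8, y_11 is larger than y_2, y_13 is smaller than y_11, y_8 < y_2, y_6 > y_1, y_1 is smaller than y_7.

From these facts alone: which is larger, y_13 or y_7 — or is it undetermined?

undetermined

Following every chain through y_13: above y_13 we get y_8, y_2, y_6, y_11.
y_7 is not reached, and no chain runs the other way from y_7 to y_13.
So the given relations leave the order of y_13 and y_7 undetermined.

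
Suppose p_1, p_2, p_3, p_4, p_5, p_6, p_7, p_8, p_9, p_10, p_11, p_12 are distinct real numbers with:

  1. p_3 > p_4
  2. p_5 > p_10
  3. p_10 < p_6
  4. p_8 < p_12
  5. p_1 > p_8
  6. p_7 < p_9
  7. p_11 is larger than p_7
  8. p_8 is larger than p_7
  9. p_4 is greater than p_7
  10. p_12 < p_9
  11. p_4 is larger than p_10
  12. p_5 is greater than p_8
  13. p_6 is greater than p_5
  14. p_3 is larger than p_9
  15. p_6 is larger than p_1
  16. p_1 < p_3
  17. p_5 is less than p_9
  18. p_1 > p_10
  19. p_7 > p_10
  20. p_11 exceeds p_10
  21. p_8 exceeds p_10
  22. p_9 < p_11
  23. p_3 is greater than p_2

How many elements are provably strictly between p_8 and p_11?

The relations place p_8 below p_11. An element lies strictly between them when it is forced above p_8 and also forced below p_11.
Above p_8: {p_1, p_12, p_5, p_9, p_3, p_6}. Below p_11: {p_10, p_7, p_12, p_5, p_9}.
Intersection: {p_12, p_5, p_9} — 3.

3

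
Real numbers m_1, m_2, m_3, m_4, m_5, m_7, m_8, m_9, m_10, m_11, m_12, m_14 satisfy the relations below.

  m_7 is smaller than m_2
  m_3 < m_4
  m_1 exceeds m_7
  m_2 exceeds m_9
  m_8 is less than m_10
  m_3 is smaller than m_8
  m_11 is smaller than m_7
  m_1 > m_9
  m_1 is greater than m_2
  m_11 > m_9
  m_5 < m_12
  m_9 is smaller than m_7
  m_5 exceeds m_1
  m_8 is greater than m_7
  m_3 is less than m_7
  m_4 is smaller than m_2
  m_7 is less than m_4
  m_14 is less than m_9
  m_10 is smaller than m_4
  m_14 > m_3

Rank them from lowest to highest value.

Nothing is placed below m_3, so it is least; from there m_3 < m_14; m_14 < m_9; m_9 < m_11; m_11 < m_7; m_7 < m_8; m_8 < m_10; m_10 < m_4; m_4 < m_2; m_2 < m_1; m_1 < m_5; m_5 < m_12, each given directly.

m_3 < m_14 < m_9 < m_11 < m_7 < m_8 < m_10 < m_4 < m_2 < m_1 < m_5 < m_12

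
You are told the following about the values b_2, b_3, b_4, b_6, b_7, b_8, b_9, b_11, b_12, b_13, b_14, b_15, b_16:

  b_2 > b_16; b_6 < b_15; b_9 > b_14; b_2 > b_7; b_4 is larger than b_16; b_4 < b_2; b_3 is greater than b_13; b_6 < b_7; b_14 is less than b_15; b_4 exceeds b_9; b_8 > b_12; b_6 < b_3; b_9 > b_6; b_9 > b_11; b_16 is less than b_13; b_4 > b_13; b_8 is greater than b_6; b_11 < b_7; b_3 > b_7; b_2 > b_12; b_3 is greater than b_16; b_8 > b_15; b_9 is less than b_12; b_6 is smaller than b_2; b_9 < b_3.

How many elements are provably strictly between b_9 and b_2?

Chaining upward from b_9 reaches: b_12, b_4, b_3, b_8.
Chaining downward from b_2 reaches: b_16, b_6, b_13, b_11, b_7, b_14, b_12, b_4.
Strictly between b_9 and b_2 are those in both lists: b_12, b_4 — 2 elements.

2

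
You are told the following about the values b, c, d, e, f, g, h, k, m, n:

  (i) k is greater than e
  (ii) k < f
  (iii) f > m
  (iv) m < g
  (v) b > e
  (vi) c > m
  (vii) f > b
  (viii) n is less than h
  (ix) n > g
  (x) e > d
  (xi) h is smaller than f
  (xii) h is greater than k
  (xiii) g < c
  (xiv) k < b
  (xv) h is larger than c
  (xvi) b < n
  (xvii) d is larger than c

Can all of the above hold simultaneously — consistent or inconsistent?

consistent

The single ordering m < g < c < d < e < k < b < n < h < f satisfies every listed relation, so no contradiction arises.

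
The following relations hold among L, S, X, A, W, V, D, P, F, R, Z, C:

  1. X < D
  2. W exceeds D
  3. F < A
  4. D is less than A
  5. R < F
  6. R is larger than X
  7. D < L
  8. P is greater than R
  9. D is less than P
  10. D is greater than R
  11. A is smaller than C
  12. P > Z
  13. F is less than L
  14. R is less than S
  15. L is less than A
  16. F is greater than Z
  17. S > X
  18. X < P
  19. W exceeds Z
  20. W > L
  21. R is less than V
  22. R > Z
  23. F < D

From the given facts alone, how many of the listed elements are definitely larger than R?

From R the given relations immediately reach F, D, P, S, V.
From those, L, A, W — 8 in total.
From those, C — 9 in total.
No other element is forced above R by the given relations, so the count is 9.

9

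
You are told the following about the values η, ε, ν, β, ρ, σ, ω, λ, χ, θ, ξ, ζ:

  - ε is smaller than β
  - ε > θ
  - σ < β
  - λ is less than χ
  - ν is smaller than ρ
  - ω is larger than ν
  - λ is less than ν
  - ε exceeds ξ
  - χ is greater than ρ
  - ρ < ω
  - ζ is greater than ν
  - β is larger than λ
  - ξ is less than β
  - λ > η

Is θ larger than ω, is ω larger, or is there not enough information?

undetermined

Following every chain through θ: above θ we get ε, β.
ω is not reached, and no chain runs the other way from ω to θ.
So the given relations leave the order of θ and ω undetermined.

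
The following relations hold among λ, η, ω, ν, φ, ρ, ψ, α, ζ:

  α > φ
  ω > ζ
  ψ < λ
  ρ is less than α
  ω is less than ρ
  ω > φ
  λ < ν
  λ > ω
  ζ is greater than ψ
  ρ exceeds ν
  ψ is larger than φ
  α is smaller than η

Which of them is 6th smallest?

ν

Chaining the given pairs: φ < ψ < ζ < ω < λ < ν < ρ < α < η.
The 6th smallest is ν.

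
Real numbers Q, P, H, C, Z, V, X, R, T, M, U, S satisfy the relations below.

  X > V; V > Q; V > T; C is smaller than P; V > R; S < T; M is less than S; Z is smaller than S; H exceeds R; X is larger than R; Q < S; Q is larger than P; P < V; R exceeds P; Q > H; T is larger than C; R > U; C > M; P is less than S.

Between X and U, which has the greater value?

X

Chaining the given relations: U < R < H < Q < S < T < V < X.
So U < X; X is the larger of the two.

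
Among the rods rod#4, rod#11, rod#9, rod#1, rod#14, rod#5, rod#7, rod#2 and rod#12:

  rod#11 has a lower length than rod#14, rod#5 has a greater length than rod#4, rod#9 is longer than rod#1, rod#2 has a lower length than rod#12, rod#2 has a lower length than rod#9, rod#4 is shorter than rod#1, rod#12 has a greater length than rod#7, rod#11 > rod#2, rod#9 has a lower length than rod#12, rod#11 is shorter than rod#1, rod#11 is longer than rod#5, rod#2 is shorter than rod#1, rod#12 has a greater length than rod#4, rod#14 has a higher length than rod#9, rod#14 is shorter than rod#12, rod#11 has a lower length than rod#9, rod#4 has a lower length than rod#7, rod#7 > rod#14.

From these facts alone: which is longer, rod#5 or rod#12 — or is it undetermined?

Link the given pairs in sequence: rod#5 < rod#11; rod#11 < rod#1; rod#1 < rod#9; rod#9 < rod#14; rod#14 < rod#7; rod#7 < rod#12.
Together: rod#5 < rod#11 < rod#1 < rod#9 < rod#14 < rod#7 < rod#12.
So rod#12 is longer.

rod#12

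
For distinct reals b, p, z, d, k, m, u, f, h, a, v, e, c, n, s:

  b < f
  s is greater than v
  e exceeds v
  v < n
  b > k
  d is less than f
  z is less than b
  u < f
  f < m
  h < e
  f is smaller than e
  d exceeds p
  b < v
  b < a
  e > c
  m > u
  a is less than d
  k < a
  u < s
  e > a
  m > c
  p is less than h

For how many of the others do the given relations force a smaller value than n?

The elements the relations force below n are k, z, b, v — no chain reaches any other.
That is 4.

4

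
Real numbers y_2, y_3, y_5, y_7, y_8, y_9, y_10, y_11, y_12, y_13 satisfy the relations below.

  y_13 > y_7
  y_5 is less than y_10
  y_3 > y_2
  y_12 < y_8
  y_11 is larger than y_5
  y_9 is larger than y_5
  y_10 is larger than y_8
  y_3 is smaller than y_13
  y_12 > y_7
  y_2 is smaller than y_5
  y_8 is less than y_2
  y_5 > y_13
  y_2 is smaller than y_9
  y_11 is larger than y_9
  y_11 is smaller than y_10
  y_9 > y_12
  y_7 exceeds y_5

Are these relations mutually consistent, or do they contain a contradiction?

inconsistent

Chaining the given relations yields y_7 < y_12 < y_8 < y_2 < y_3 < y_13 < y_5, so y_7 < y_5. But one relation states y_5 < y_7. These cannot both hold.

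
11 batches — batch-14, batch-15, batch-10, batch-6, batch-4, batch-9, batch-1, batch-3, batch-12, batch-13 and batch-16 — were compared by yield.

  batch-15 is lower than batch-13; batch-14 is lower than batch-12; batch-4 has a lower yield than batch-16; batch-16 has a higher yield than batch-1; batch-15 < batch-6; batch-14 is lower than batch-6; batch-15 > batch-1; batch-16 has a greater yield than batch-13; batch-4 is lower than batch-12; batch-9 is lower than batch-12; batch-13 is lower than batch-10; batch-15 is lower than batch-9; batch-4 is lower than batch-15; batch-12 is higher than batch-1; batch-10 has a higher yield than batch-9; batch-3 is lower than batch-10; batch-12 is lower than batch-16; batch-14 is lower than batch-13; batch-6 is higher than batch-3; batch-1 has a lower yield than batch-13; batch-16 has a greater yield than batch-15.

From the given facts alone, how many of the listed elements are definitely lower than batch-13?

4

Directly below batch-13: batch-14, batch-1, batch-15.
One step further: batch-4 (4 so far).
Nothing else is reachable below batch-13; 4 in all.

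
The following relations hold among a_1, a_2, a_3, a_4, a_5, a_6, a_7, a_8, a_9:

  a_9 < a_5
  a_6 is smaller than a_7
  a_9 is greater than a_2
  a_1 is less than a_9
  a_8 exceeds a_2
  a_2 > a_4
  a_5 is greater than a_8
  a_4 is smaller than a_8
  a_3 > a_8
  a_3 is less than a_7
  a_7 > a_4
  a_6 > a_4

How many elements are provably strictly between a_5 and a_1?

Chaining upward from a_1 reaches: a_9.
Chaining downward from a_5 reaches: a_4, a_2, a_8, a_9.
Strictly between a_1 and a_5 are those in both lists: a_9 — 1 element.

1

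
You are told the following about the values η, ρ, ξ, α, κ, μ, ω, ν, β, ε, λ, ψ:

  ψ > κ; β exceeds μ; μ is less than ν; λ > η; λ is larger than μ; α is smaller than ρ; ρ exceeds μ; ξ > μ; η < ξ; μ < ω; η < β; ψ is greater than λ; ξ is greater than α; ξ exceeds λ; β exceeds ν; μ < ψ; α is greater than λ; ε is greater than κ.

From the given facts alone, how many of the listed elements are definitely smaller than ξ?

Directly below ξ: μ, η, λ, α.
Nothing else is reachable below ξ; 4 in all.

4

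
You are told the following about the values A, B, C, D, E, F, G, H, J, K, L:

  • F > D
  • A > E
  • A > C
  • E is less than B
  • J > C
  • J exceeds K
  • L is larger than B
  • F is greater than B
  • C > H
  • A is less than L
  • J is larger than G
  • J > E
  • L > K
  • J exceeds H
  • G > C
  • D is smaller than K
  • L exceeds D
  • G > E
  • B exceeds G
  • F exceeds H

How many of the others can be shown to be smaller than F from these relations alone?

6

Directly below F: H, D, B.
One step further: E, G (5 so far).
One step further: C (6 so far).
No other element is forced below F by the given relations, so the count is 6.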